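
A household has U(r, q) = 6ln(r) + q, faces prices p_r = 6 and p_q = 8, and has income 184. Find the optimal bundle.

MU_r = 6/r, MU_q = 1.
MRS = 6/r ÷ 1.
Tangency: set MRS = p_r/p_q = 6/8 = 0.75.
MRS depends only on r: 6/r = 0.75 ⇒ r* = 6/0.75 = 8.
From the budget, 8·q = 184 − 6·8 = 136, so q* = 17.

r* = 8, q* = 17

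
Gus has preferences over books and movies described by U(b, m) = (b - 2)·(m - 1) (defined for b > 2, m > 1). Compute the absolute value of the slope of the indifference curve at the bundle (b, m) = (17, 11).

MU_b = (m−1), MU_m = (b−2).
MRS = (m−1)/(b−2).
At (17, 11): MRS = 2/3.
That is, one extra unit of b is worth 2/3 units of m at the margin.

MRS = 2/3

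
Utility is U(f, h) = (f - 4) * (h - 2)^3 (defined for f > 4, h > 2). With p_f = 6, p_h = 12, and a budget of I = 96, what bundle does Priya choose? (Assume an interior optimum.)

MU_f = (h−2)^3, MU_h = 3·(f−4)·(h−2)^2.
MRS = (1/3)·(h−2)/(f−4).
Tangency: set MRS = p_f/p_h = 6/12 = 0.5.
So (1/3)·(h − 2)/(f − 4) = 0.5, i.e. (h − 2) = 1.5·(f − 4).
Rewrite the budget in excess-of-subsistence terms: 6·(f − 4) + 12·(h − 2) = 96 − 6·4 − 12·2 = 48.
Substituting, 24·(f − 4) = 48, so f − 4 = 2 and f* = 6.
Then h − 2 = 1.5·2 = 3, so h* = 5.

f* = 6, h* = 5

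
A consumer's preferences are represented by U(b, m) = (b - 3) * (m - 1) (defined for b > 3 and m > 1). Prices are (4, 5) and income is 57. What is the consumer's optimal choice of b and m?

MU_b = (m−1), MU_m = (b−3).
MRS = (m−1)/(b−3).
Tangency: set MRS = p_b/p_m = 4/5 = 0.8.
So (m − 1)/(b − 3) = 0.8, i.e. (m − 1) = 0.8·(b − 3).
Rewrite the budget in excess-of-subsistence terms: 4·(b − 3) + 5·(m − 1) = 57 − 4·3 − 5·1 = 40.
Substituting, 8·(b − 3) = 40, so b − 3 = 5 and b* = 8.
Then m − 1 = 0.8·5 = 4, so m* = 5.

b* = 8, m* = 5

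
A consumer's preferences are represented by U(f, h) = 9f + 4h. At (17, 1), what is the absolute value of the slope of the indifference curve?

MU_f = 9, MU_h = 4, so MRS = 9/4 = 2.25 at every bundle.
At (17, 1): MRS = 2.25.
That is, one extra unit of f is worth 2.25 units of h at the margin.

MRS = 2.25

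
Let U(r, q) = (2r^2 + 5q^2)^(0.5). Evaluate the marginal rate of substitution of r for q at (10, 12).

For CES with ρ = 2, MRS = (2/5)·(q/r)^(-1).
At (10, 12): MRS = 1/3.
The indifference curve has slope −1/3 at this bundle.

MRS = 1/3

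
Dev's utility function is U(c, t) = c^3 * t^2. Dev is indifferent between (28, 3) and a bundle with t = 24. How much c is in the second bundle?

c = 7

U(28, 3) = 197568.
Set U(c, 24) = 197568 and solve.
With t = 24: 24^2 = 576, so c^3 = 197568/576 = 343; taking the cube root, c = 7.
Check: U(7, 24) = 197568.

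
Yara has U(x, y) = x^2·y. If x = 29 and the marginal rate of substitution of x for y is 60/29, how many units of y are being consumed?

MU_x = 2·x·y and MU_y = x^2.
MRS = MU_x/MU_y = (2/1)·y/x.
Substitute x = 29: MRS = y/14.5. Setting y/14.5 = 60/29 gives y = (60/29)·14.5 = 30.

y = 30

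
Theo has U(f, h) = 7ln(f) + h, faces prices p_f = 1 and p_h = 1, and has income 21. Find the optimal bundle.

MU_f = 7/f, MU_h = 1.
MRS = 7/f ÷ 1.
Tangency: set MRS = p_f/p_h = 1/1 = 1.
MRS depends only on f: 7/f = 1 ⇒ f* = 7/1 = 7.
From the budget, 1·h = 21 − 1·7 = 14, so h* = 14.

f* = 7, h* = 14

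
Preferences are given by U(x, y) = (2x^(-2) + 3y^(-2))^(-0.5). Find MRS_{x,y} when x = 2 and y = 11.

For CES with ρ = -2, MRS = (2/3)·(y/x)^3.
At (2, 11): MRS = 1331/12.
The indifference curve has slope −1331/12 at this bundle.

MRS = 1331/12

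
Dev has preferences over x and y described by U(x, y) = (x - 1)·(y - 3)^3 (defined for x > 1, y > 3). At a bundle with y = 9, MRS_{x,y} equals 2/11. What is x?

x = 12

MU_x = (y−3)^3, MU_y = 3·(x−1)·(y−3)^2.
MRS = (1/3)·(y−3)/(x−1).
Substitute y = 9: MRS = 2/(x − 1). Setting this equal to 2/11 gives x − 1 = 2/(2/11) = 11, so x = 12.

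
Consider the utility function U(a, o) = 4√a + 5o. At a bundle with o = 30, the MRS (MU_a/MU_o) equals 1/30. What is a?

a = 144

MU_a = 4/(2√a), MU_o = 5.
MRS = 4/(2√a) ÷ 5.
MRS depends only on a: 0.4/√a = 1/30 ⇒ √a = 0.4/(1/30) = 12 ⇒ a = 144.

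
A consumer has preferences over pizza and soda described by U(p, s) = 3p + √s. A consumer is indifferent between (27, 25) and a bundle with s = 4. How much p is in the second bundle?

p = 28

U(27, 25) = 86.
Set U(p, 4) = 86 and solve.
With s = 4: √4 = 2, so 3p = 86 − 2 = 84 and p = 28.
Check: U(28, 4) = 86.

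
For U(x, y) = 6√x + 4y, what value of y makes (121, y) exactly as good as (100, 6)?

U(100, 6) = 84.
Set U(121, y) = 84 and solve.
With x = 121: √121 = 11, so 4y = 84 − 6·11 = 18 and y = 4.5.
Check: U(121, 4.5) = 84.

y = 4.5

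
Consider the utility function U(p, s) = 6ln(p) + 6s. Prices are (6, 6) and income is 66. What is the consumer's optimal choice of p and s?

MU_p = 6/p, MU_s = 6.
MRS = 6/p ÷ 6.
Tangency: set MRS = p_p/p_s = 6/6 = 1.
MRS depends only on p: 1/p = 1 ⇒ p* = 1/1 = 1.
From the budget, 6·s = 66 − 6·1 = 60, so s* = 10.

p* = 1, s* = 10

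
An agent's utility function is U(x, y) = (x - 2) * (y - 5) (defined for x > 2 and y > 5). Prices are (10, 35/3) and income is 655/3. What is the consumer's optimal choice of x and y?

MU_x = (y−5), MU_y = (x−2).
MRS = (y−5)/(x−2).
Tangency: set MRS = p_x/p_y = 10/(35/3) = 6/7.
So (y − 5)/(x − 2) = 6/7, i.e. (y − 5) = (6/7)·(x − 2).
Rewrite the budget in excess-of-subsistence terms: 10·(x − 2) + (35/3)·(y − 5) = 655/3 − 10·2 − (35/3)·5 = 140.
Substituting, 20·(x − 2) = 140, so x − 2 = 7 and x* = 9.
Then y − 5 = (6/7)·7 = 6, so y* = 11.

x* = 9, y* = 11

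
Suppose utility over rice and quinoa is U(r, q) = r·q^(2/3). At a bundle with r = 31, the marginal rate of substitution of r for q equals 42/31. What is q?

MU_r = q^(2/3) and MU_q = 2/3·r·q^(-1/3).
MRS = MU_r/MU_q = (1.5)·q/r.
Substitute r = 31: MRS = q/(62/3). Setting q/(62/3) = 42/31 gives q = (42/31)·(62/3) = 28.

q = 28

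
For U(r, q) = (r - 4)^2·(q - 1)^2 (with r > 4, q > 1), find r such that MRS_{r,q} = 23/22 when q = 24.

r = 26

MU_r = 2·(r−4)·(q−1)^2, MU_q = 2·(r−4)^2·(q−1).
MRS = (q−1)/(r−4).
Substitute q = 24: MRS = 23/(r − 4). Setting this equal to 23/22 gives r − 4 = 23/(23/22) = 22, so r = 26.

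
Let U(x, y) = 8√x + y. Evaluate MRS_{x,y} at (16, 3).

MU_x = 8/(2√x), MU_y = 1.
MRS = 8/(2√x) ÷ 1.
At (16, 3): MRS = 1.
The indifference curve has slope −1 at this bundle.

MRS = 1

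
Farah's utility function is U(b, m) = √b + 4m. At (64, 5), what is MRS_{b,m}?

MU_b = 1/(2√b), MU_m = 4.
MRS = 1/(2√b) ÷ 4.
At (64, 5): MRS = 1/64.
So at (64, 5) the consumer would give up 1/64 units of m for one more unit of b.

MRS = 1/64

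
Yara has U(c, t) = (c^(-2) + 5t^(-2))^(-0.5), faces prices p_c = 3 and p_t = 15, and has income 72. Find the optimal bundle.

c* = 4, t* = 4

For CES with ρ = -2, MRS = (1/5)·(t/c)^3.
Tangency: set MRS = p_c/p_t = 3/15 = 0.2.
So (t/c)^3 = 1; taking the cube root, t/c = 1, i.e. t = c.
Substitute into the budget 3·c + 15·t = 72: 18·c = 72, so c* = 4 and t* = 4.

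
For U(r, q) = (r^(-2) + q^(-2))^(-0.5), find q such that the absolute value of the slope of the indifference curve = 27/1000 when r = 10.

For CES with ρ = -2, MRS = (q/r)^3.
Setting (q/10)^3 = 27/1000 gives q/10 = 0.3 and q = 3.

q = 3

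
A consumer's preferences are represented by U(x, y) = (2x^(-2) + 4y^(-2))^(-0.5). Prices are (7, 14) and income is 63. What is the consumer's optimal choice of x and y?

x* = 3, y* = 3

For CES with ρ = -2, MRS = (2/4)·(y/x)^3.
Tangency: set MRS = p_x/p_y = 7/14 = 0.5.
So (y/x)^3 = 1; taking the cube root, y/x = 1, i.e. y = x.
Substitute into the budget 7·x + 14·y = 63: 21·x = 63, so x* = 3 and y* = 3.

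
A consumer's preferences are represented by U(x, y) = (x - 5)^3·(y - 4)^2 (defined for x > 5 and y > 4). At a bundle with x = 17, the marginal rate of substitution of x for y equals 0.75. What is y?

y = 10

MU_x = 3·(x−5)^2·(y−4)^2, MU_y = 2·(x−5)^3·(y−4).
MRS = (3/2)·(y−4)/(x−5).
Substitute x = 17: MRS = (y − 4)/8. Setting this equal to 0.75 gives y − 4 = 0.75·8 = 6, so y = 10.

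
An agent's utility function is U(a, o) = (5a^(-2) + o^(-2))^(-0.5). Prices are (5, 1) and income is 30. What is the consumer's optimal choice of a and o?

For CES with ρ = -2, MRS = (5/1)·(o/a)^3.
Tangency: set MRS = p_a/p_o = 5/1 = 5.
So (o/a)^3 = 1; taking the cube root, o/a = 1, i.e. o = a.
Substitute into the budget 5·a + 1·o = 30: 6·a = 30, so a* = 5 and o* = 5.

a* = 5, o* = 5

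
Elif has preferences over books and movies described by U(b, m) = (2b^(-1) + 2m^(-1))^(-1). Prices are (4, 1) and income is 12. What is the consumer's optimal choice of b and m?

For CES with ρ = -1, MRS = (m/b)^2.
Tangency: set MRS = p_b/p_m = 4/1 = 4.
So (m/b)^2 = 4; taking the square root, m/b = 2, i.e. m = 2·b.
Substitute into the budget 4·b + 1·m = 12: 6·b = 12, so b* = 2 and m* = 2·2 = 4.

b* = 2, m* = 4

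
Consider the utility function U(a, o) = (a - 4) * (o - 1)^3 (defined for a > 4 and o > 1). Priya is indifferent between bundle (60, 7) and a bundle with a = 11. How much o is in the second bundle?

o = 13

U(60, 7) = 12096.
Set U(11, o) = 12096 and solve.
With a = 11: (11 − 4) = 7, so (o − 1)^3 = 12096/7 = 1728.
Taking the cube root (with o > 1): o − 1 = 12, so o = 13.
Check: U(11, 13) = 12096.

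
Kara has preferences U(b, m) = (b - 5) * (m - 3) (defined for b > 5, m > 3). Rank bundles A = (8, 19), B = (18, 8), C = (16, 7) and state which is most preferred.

Evaluate utility at each bundle:
U(A) = 48.
U(B) = 65.
U(C) = 44.
Highest utility is B, so B ≻ A ≻ C.

Bundle B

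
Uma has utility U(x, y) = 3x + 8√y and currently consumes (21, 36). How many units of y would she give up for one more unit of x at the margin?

MU_x = 3, MU_y = 8/(2√y).
MRS = 3 ÷ (8/(2√y)).
At (21, 36): MRS = 4.5.
So at (21, 36) the consumer would give up 4.5 units of y for one more unit of x.

MRS = 4.5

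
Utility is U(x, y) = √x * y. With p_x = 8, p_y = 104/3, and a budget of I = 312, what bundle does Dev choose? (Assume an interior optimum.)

MU_x = 0.5·x^(-0.5)·y and MU_y = √x.
MRS = MU_x/MU_y = (0.5)·y/x.
Tangency: set MRS = p_x/p_y = 8/(104/3) = 3/13.
So (0.5)·y/x = 3/13, i.e. y = (6/13)·x.
Substitute into the budget 8·x + (104/3)·y = 312: 24·x = 312, so x* = 13.
Then y* = (6/13)·13 = 6.

x* = 13, y* = 6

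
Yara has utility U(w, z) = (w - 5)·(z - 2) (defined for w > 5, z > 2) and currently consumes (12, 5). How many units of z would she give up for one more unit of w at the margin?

MU_w = (z−2), MU_z = (w−5).
MRS = (z−2)/(w−5).
At (12, 5): MRS = 3/7.
The indifference curve has slope −3/7 at this bundle.

MRS = 3/7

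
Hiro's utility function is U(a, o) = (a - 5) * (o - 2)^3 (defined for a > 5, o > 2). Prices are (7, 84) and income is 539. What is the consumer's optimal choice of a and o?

MU_a = (o−2)^3, MU_o = 3·(a−5)·(o−2)^2.
MRS = (1/3)·(o−2)/(a−5).
Tangency: set MRS = p_a/p_o = 7/84 = 1/12.
So (1/3)·(o − 2)/(a − 5) = 1/12, i.e. (o − 2) = 0.25·(a − 5).
Rewrite the budget in excess-of-subsistence terms: 7·(a − 5) + 84·(o − 2) = 539 − 7·5 − 84·2 = 336.
Substituting, 28·(a − 5) = 336, so a − 5 = 12 and a* = 17.
Then o − 2 = 0.25·12 = 3, so o* = 5.

a* = 17, o* = 5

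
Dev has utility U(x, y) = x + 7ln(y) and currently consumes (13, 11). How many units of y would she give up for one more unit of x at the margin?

MU_x = 1, MU_y = 7/y.
MRS = 1 ÷ (7/y).
At (13, 11): MRS = 11/7.
So at (13, 11) the consumer would give up 11/7 units of y for one more unit of x.

MRS = 11/7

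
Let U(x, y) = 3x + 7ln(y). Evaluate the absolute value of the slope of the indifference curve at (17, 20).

MU_x = 3, MU_y = 7/y.
MRS = 3 ÷ (7/y).
At (17, 20): MRS = 60/7.
That is, one extra unit of x is worth 60/7 units of y at the margin.

MRS = 60/7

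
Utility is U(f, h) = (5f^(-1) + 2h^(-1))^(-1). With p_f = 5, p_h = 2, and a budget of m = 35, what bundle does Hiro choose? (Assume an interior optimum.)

f* = 5, h* = 5

For CES with ρ = -1, MRS = (5/2)·(h/f)^2.
Tangency: set MRS = p_f/p_h = 5/2 = 2.5.
So (h/f)^2 = 1; taking the square root, h/f = 1, i.e. h = f.
Substitute into the budget 5·f + 2·h = 35: 7·f = 35, so f* = 5 and h* = 5.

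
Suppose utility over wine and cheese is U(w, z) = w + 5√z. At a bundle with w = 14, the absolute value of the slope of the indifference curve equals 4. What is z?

z = 100

MU_w = 1, MU_z = 5/(2√z).
MRS = 1 ÷ (5/(2√z)).
MRS depends only on z: 0.4·√z = 4 ⇒ √z = 4/0.4 = 10 ⇒ z = 100.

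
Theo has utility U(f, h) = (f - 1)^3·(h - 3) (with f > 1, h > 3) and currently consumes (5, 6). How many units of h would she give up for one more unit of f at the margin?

MU_f = 3·(f−1)^2·(h−3), MU_h = (f−1)^3.
MRS = (3/1)·(h−3)/(f−1).
At (5, 6): MRS = 2.25.
That is, one extra unit of f is worth 2.25 units of h at the margin.

MRS = 2.25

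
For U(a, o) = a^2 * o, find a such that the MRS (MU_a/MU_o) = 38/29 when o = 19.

MU_a = 2·a·o and MU_o = a^2.
MRS = MU_a/MU_o = (2/1)·o/a.
Substitute o = 19: MRS = 38/a. Setting 38/a = 38/29 gives a = 38/(38/29) = 29.

a = 29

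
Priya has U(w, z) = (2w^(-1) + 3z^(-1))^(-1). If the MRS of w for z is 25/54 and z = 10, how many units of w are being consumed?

For CES with ρ = -1, MRS = (2/3)·(z/w)^2.
Setting (2/3)·(10/w)^2 = 25/54 gives (10/w)^2 = 25/36, so 10/w = 5/6 and w = 12.

w = 12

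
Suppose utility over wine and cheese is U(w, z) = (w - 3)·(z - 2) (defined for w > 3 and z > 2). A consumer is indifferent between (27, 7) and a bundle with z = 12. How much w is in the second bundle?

w = 15

U(27, 7) = 120.
Set U(w, 12) = 120 and solve.
With z = 12: (12 − 2) = 10, so (w − 3) = 120/10 = 12.
So w = 3 + 12 = 15.
Check: U(15, 12) = 120.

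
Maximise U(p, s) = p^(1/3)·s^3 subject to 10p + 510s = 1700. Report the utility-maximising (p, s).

MU_p = 1/3·p^(-2/3)·s^3 and MU_s = 3·p^(1/3)·s^2.
MRS = MU_p/MU_s = (1/9)·s/p.
Tangency: set MRS = p_p/p_s = 10/510 = 1/51.
So (1/9)·s/p = 1/51, i.e. s = (3/17)·p.
Substitute into the budget 10·p + 510·s = 1700: 100·p = 1700, so p* = 17.
Then s* = (3/17)·17 = 3.

p* = 17, s* = 3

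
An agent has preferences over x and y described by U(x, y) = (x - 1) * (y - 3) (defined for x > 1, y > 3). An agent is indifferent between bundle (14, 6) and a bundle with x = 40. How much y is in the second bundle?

y = 4

U(14, 6) = 39.
Set U(40, y) = 39 and solve.
With x = 40: (40 − 1) = 39, so (y − 3) = 39/39 = 1.
So y = 3 + 1 = 4.
Check: U(40, 4) = 39.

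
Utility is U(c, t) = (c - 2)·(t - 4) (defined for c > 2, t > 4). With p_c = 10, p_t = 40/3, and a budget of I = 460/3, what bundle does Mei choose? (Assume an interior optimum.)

c* = 6, t* = 7

MU_c = (t−4), MU_t = (c−2).
MRS = (t−4)/(c−2).
Tangency: set MRS = p_c/p_t = 10/(40/3) = 0.75.
So (t − 4)/(c − 2) = 0.75, i.e. (t − 4) = 0.75·(c − 2).
Rewrite the budget in excess-of-subsistence terms: 10·(c − 2) + (40/3)·(t − 4) = 460/3 − 10·2 − (40/3)·4 = 80.
Substituting, 20·(c − 2) = 80, so c − 2 = 4 and c* = 6.
Then t − 4 = 0.75·4 = 3, so t* = 7.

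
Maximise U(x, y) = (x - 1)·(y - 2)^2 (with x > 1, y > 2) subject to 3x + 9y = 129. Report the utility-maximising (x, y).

x* = 13, y* = 10

MU_x = (y−2)^2, MU_y = 2·(x−1)·(y−2).
MRS = (1/2)·(y−2)/(x−1).
Tangency: set MRS = p_x/p_y = 3/9 = 1/3.
So (1/2)·(y − 2)/(x − 1) = 1/3, i.e. (y − 2) = (2/3)·(x − 1).
Rewrite the budget in excess-of-subsistence terms: 3·(x − 1) + 9·(y − 2) = 129 − 3·1 − 9·2 = 108.
Substituting, 9·(x − 1) = 108, so x − 1 = 12 and x* = 13.
Then y − 2 = (2/3)·12 = 8, so y* = 10.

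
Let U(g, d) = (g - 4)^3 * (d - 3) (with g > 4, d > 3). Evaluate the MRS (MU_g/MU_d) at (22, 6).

MRS = 0.5

MU_g = 3·(g−4)^2·(d−3), MU_d = (g−4)^3.
MRS = (3/1)·(d−3)/(g−4).
At (22, 6): MRS = 0.5.
The indifference curve has slope −0.5 at this bundle.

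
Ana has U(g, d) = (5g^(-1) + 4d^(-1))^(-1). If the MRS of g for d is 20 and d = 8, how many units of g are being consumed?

For CES with ρ = -1, MRS = (5/4)·(d/g)^2.
Setting (5/4)·(8/g)^2 = 20 gives (8/g)^2 = 16, so 8/g = 4 and g = 2.

g = 2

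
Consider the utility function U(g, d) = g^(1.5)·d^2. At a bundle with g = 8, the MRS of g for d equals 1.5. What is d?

MU_g = 1.5·√g·d^2 and MU_d = 2·g^(1.5)·d.
MRS = MU_g/MU_d = (0.75)·d/g.
Substitute g = 8: MRS = d/(32/3). Setting d/(32/3) = 1.5 gives d = 1.5·(32/3) = 16.

d = 16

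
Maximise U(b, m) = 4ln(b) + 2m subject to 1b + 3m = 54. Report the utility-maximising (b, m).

b* = 6, m* = 16

MU_b = 4/b, MU_m = 2.
MRS = 4/b ÷ 2.
Tangency: set MRS = p_b/p_m = 1/3.
MRS depends only on b: 2/b = 1/3 ⇒ b* = 2/(1/3) = 6.
From the budget, 3·m = 54 − 1·6 = 48, so m* = 16.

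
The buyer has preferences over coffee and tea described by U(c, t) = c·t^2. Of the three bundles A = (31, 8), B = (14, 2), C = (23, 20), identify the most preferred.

Bundle C

Evaluate utility at each bundle:
U(A) = 1984.
U(B) = 56.
U(C) = 9200.
Highest utility is C, so C ≻ A ≻ B.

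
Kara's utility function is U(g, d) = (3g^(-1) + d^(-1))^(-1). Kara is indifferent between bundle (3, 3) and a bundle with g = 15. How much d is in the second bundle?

d = 15/17

U depends on (g, d) only through S = 3g^(-1) + d^(-1), so equal utility means equal S. At (3, 3): S = 4/3.
With g = 15: 3·15^(-1) = 0.2, so d^(-1) = 4/3 − 0.2 = 17/15.
Hence d = 1/(17/15) = 15/17.
Check: U(15, 15/17) = 0.75.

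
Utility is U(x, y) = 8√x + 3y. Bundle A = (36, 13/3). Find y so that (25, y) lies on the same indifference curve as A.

y = 7

U(36, 13/3) = 61.
Set U(25, y) = 61 and solve.
With x = 25: √25 = 5, so 3y = 61 − 8·5 = 21 and y = 7.
Check: U(25, 7) = 61.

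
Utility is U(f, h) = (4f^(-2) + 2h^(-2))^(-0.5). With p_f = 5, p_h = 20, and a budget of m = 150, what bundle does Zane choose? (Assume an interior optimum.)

f* = 10, h* = 5

For CES with ρ = -2, MRS = (4/2)·(h/f)^3.
Tangency: set MRS = p_f/p_h = 5/20 = 0.25.
So (h/f)^3 = 0.125; taking the cube root, h/f = 0.5, i.e. h = 0.5·f.
Substitute into the budget 5·f + 20·h = 150: 15·f = 150, so f* = 10 and h* = 0.5·10 = 5.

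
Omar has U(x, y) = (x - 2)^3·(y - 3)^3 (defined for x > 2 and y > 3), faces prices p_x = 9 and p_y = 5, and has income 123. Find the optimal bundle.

x* = 7, y* = 12

MU_x = 3·(x−2)^2·(y−3)^3, MU_y = 3·(x−2)^3·(y−3)^2.
MRS = (y−3)/(x−2).
Tangency: set MRS = p_x/p_y = 9/5 = 1.8.
So (y − 3)/(x − 2) = 1.8, i.e. (y − 3) = 1.8·(x − 2).
Rewrite the budget in excess-of-subsistence terms: 9·(x − 2) + 5·(y − 3) = 123 − 9·2 − 5·3 = 90.
Substituting, 18·(x − 2) = 90, so x − 2 = 5 and x* = 7.
Then y − 3 = 1.8·5 = 9, so y* = 12.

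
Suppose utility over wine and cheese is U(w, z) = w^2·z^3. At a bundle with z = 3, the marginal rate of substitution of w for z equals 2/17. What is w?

MU_w = 2·w·z^3 and MU_z = 3·w^2·z^2.
MRS = MU_w/MU_z = (2/3)·z/w.
Substitute z = 3: MRS = 2/w. Setting 2/w = 2/17 gives w = 2/(2/17) = 17.

w = 17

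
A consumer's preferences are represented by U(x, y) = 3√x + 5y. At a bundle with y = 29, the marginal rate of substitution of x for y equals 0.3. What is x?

MU_x = 3/(2√x), MU_y = 5.
MRS = 3/(2√x) ÷ 5.
MRS depends only on x: 0.3/√x = 0.3 ⇒ √x = 0.3/0.3 = 1 ⇒ x = 1.

x = 1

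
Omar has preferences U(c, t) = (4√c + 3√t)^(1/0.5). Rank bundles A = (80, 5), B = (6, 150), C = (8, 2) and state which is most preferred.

Bundle B

Evaluate utility at each bundle:
U(A) = 1805.000.
U(B) = 2166.000.
U(C) = 242.000.
Highest utility is B, so B ≻ A ≻ C.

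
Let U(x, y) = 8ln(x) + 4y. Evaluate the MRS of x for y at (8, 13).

MU_x = 8/x, MU_y = 4.
MRS = 8/x ÷ 4.
At (8, 13): MRS = 0.25.
That is, one extra unit of x is worth 0.25 units of y at the margin.

MRS = 0.25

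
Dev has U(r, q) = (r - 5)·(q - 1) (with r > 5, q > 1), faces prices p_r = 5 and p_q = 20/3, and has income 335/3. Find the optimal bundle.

r* = 13, q* = 7

MU_r = (q−1), MU_q = (r−5).
MRS = (q−1)/(r−5).
Tangency: set MRS = p_r/p_q = 5/(20/3) = 0.75.
So (q − 1)/(r − 5) = 0.75, i.e. (q − 1) = 0.75·(r − 5).
Rewrite the budget in excess-of-subsistence terms: 5·(r − 5) + (20/3)·(q − 1) = 335/3 − 5·5 − (20/3)·1 = 80.
Substituting, 10·(r − 5) = 80, so r − 5 = 8 and r* = 13.
Then q − 1 = 0.75·8 = 6, so q* = 7.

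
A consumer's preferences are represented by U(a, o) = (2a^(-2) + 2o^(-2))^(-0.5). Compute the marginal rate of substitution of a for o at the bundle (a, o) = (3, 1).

For CES with ρ = -2, MRS = (o/a)^3.
At (3, 1): MRS = 1/27.
So at (3, 1) the consumer would give up 1/27 units of o for one more unit of a.

MRS = 1/27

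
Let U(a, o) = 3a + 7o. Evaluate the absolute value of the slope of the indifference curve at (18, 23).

MRS = 3/7

MU_a = 3, MU_o = 7, so MRS = 3/7 at every bundle.
At (18, 23): MRS = 3/7.
That is, one extra unit of a is worth 3/7 units of o at the margin.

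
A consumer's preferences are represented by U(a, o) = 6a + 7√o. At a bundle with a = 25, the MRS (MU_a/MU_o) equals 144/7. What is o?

MU_a = 6, MU_o = 7/(2√o).
MRS = 6 ÷ (7/(2√o)).
MRS depends only on o: (12/7)·√o = 144/7 ⇒ √o = (144/7)/(12/7) = 12 ⇒ o = 144.

o = 144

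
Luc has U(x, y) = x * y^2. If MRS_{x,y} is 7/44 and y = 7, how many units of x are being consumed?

x = 22

MU_x = y^2 and MU_y = 2·x·y.
MRS = MU_x/MU_y = (1/2)·y/x.
Substitute y = 7: MRS = 3.5/x. Setting 3.5/x = 7/44 gives x = 3.5/(7/44) = 22.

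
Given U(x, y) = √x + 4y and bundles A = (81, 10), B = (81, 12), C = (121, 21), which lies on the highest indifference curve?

Evaluate utility at each bundle:
U(A) = 49.000.
U(B) = 57.000.
U(C) = 95.000.
Highest utility is C, so C ≻ B ≻ A.

Bundle C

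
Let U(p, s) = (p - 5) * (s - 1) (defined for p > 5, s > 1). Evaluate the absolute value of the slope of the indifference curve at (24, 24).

MRS = 23/19

MU_p = (s−1), MU_s = (p−5).
MRS = (s−1)/(p−5).
At (24, 24): MRS = 23/19.
That is, one extra unit of p is worth 23/19 units of s at the margin.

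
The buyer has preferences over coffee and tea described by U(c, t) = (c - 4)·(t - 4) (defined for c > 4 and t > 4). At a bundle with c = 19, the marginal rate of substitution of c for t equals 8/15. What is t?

t = 12

MU_c = (t−4), MU_t = (c−4).
MRS = (t−4)/(c−4).
Substitute c = 19: MRS = (t − 4)/15. Setting this equal to 8/15 gives t − 4 = (8/15)·15 = 8, so t = 12.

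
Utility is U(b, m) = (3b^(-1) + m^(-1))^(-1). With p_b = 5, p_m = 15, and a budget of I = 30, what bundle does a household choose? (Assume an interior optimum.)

For CES with ρ = -1, MRS = (3/1)·(m/b)^2.
Tangency: set MRS = p_b/p_m = 5/15 = 1/3.
So (m/b)^2 = 1/9; taking the square root, m/b = 1/3, i.e. m = (1/3)·b.
Substitute into the budget 5·b + 15·m = 30: 10·b = 30, so b* = 3 and m* = (1/3)·3 = 1.

b* = 3, m* = 1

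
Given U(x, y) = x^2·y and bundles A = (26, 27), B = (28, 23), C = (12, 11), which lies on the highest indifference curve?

Evaluate utility at each bundle:
U(A) = 18252.
U(B) = 18032.
U(C) = 1584.
Highest utility is A, so A ≻ B ≻ C.

Bundle A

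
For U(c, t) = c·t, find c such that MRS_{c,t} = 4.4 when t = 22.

MU_c = t and MU_t = c.
MRS = MU_c/MU_t = t/c.
Substitute t = 22: MRS = 22/c. Setting 22/c = 4.4 gives c = 22/4.4 = 5.

c = 5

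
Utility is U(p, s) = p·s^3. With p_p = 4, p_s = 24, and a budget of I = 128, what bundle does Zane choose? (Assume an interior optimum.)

MU_p = s^3 and MU_s = 3·p·s^2.
MRS = MU_p/MU_s = (1/3)·s/p.
Tangency: set MRS = p_p/p_s = 4/24 = 1/6.
So (1/3)·s/p = 1/6, i.e. s = 0.5·p.
Substitute into the budget 4·p + 24·s = 128: 16·p = 128, so p* = 8.
Then s* = 0.5·8 = 4.

p* = 8, s* = 4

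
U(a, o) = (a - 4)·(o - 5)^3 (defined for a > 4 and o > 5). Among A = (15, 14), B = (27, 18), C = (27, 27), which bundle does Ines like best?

Bundle C

Evaluate utility at each bundle:
U(A) = 8019.
U(B) = 50531.
U(C) = 244904.
Highest utility is C, so C ≻ B ≻ A.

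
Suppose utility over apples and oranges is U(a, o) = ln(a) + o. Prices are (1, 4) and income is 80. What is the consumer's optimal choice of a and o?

MU_a = 1/a, MU_o = 1.
MRS = 1/a ÷ 1.
Tangency: set MRS = p_a/p_o = 1/4 = 0.25.
MRS depends only on a: 1/a = 0.25 ⇒ a* = 1/0.25 = 4.
From the budget, 4·o = 80 − 1·4 = 76, so o* = 19.

a* = 4, o* = 19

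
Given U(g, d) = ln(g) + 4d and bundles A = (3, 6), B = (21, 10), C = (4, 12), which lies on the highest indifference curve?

Bundle C

Evaluate utility at each bundle:
U(A) = 25.099.
U(B) = 43.045.
U(C) = 49.386.
Highest utility is C, so C ≻ B ≻ A.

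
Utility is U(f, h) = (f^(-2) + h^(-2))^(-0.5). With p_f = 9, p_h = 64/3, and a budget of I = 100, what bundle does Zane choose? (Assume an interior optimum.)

For CES with ρ = -2, MRS = (h/f)^3.
Tangency: set MRS = p_f/p_h = 9/(64/3) = 27/64.
So (h/f)^3 = 27/64; taking the cube root, h/f = 0.75, i.e. h = 0.75·f.
Substitute into the budget 9·f + (64/3)·h = 100: 25·f = 100, so f* = 4 and h* = 0.75·4 = 3.

f* = 4, h* = 3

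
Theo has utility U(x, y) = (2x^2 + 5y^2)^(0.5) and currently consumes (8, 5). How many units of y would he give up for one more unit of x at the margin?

For CES with ρ = 2, MRS = (2/5)·(y/x)^(-1).
At (8, 5): MRS = 16/25.
The indifference curve has slope −16/25 at this bundle.

MRS = 16/25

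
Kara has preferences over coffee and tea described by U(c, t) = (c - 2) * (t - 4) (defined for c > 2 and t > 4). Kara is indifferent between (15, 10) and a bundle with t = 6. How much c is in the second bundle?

c = 41

U(15, 10) = 78.
Set U(c, 6) = 78 and solve.
With t = 6: (6 − 4) = 2, so (c − 2) = 78/2 = 39.
So c = 2 + 39 = 41.
Check: U(41, 6) = 78.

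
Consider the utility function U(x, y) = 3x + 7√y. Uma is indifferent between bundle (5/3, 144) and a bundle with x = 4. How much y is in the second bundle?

U(5/3, 144) = 89.
Set U(4, y) = 89 and solve.
With x = 4: 7√y = 89 − 3·4 = 77, so √y = 11 and y = 121.
Check: U(4, 121) = 89.

y = 121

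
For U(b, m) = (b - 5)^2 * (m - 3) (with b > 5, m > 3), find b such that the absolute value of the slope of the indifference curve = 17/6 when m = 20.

b = 17

MU_b = 2·(b−5)·(m−3), MU_m = (b−5)^2.
MRS = (2/1)·(m−3)/(b−5).
Substitute m = 20: MRS = 34/(b − 5). Setting this equal to 17/6 gives b − 5 = 34/(17/6) = 12, so b = 17.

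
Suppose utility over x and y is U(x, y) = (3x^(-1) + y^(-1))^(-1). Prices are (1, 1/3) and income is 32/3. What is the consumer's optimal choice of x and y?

x* = 8, y* = 8

For CES with ρ = -1, MRS = (3/1)·(y/x)^2.
Tangency: set MRS = p_x/p_y = 1/(1/3) = 3.
So (y/x)^2 = 1; taking the square root, y/x = 1, i.e. y = x.
Substitute into the budget 1·x + (1/3)·y = 32/3: (4/3)·x = 32/3, so x* = 8 and y* = 8.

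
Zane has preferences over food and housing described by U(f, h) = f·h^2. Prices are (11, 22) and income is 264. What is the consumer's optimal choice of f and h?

f* = 8, h* = 8

MU_f = h^2 and MU_h = 2·f·h.
MRS = MU_f/MU_h = (1/2)·h/f.
Tangency: set MRS = p_f/p_h = 11/22 = 0.5.
So (1/2)·h/f = 0.5, i.e. h = f.
Substitute into the budget 11·f + 22·h = 264: 33·f = 264, so f* = 8.
Then h* = 8.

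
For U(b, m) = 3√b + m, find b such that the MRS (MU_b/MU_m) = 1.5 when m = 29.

b = 1

MU_b = 3/(2√b), MU_m = 1.
MRS = 3/(2√b) ÷ 1.
MRS depends only on b: 1.5/√b = 1.5 ⇒ √b = 1.5/1.5 = 1 ⇒ b = 1.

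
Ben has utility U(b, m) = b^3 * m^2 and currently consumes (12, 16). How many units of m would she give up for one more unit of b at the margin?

MU_b = 3·b^2·m^2 and MU_m = 2·b^3·m.
MRS = MU_b/MU_m = (3/2)·m/b.
At (12, 16): MRS = 2.
The indifference curve has slope −2 at this bundle.

MRS = 2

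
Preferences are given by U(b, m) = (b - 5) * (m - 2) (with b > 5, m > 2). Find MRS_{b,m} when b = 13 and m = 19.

MU_b = (m−2), MU_m = (b−5).
MRS = (m−2)/(b−5).
At (13, 19): MRS = 2.125.
So at (13, 19) the consumer would give up 2.125 units of m for one more unit of b.

MRS = 2.125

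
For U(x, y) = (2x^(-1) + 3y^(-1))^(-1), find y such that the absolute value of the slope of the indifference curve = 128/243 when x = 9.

y = 8

For CES with ρ = -1, MRS = (2/3)·(y/x)^2.
Setting (2/3)·(y/9)^2 = 128/243 gives (y/9)^2 = 64/81, so y/9 = 8/9 and y = 8.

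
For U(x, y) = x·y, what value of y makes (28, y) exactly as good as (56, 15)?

y = 30

U(56, 15) = 840.
Set U(28, y) = 840 and solve.
With x = 28: y = 840/28 = 30.
Check: U(28, 30) = 840.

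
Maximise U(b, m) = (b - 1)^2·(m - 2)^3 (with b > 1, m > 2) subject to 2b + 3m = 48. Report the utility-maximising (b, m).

MU_b = 2·(b−1)·(m−2)^3, MU_m = 3·(b−1)^2·(m−2)^2.
MRS = (2/3)·(m−2)/(b−1).
Tangency: set MRS = p_b/p_m = 2/3.
So (2/3)·(m − 2)/(b − 1) = 2/3, i.e. (m − 2) = (b − 1).
Rewrite the budget in excess-of-subsistence terms: 2·(b − 1) + 3·(m − 2) = 48 − 2·1 − 3·2 = 40.
Substituting, 5·(b − 1) = 40, so b − 1 = 8 and b* = 9.
Then m − 2 = 8, so m* = 10.

b* = 9, m* = 10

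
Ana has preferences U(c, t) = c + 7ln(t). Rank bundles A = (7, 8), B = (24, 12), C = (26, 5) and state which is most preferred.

Evaluate utility at each bundle:
U(A) = 21.556.
U(B) = 41.394.
U(C) = 37.266.
Highest utility is B, so B ≻ C ≻ A.

Bundle B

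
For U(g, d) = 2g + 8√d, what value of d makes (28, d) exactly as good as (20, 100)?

d = 64

U(20, 100) = 120.
Set U(28, d) = 120 and solve.
With g = 28: 8√d = 120 − 2·28 = 64, so √d = 8 and d = 64.
Check: U(28, 64) = 120.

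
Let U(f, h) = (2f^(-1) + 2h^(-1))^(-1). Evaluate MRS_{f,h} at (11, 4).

For CES with ρ = -1, MRS = (h/f)^2.
At (11, 4): MRS = 16/121.
The indifference curve has slope −16/121 at this bundle.

MRS = 16/121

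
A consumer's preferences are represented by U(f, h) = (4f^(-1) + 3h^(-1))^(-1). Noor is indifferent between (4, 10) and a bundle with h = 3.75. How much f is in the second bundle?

U depends on (f, h) only through S = 4f^(-1) + 3h^(-1), so equal utility means equal S. At (4, 10): S = 1.3.
With h = 3.75: 3·3.75^(-1) = 0.8, so 4f^(-1) = 1.3 − 0.8 = 0.5, i.e. f^(-1) = 0.125.
Hence f = 1/0.125 = 8.
Check: U(8, 3.75) = 0.7692.

f = 8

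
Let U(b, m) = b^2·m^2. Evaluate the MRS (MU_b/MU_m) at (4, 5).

MU_b = 2·b·m^2 and MU_m = 2·b^2·m.
MRS = MU_b/MU_m = m/b.
At (4, 5): MRS = 1.25.
The indifference curve has slope −1.25 at this bundle.

MRS = 1.25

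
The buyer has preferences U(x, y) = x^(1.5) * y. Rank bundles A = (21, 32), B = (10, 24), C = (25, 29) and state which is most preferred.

Bundle C

Evaluate utility at each bundle:
U(A) = 3079.491.
U(B) = 758.947.
U(C) = 3625.000.
Highest utility is C, so C ≻ A ≻ B.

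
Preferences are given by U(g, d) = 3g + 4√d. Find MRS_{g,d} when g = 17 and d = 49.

MU_g = 3, MU_d = 4/(2√d).
MRS = 3 ÷ (4/(2√d)).
At (17, 49): MRS = 10.5.
That is, one extra unit of g is worth 10.5 units of d at the margin.

MRS = 10.5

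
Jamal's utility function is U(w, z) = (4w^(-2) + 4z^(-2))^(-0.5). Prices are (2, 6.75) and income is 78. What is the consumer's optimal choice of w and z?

w* = 12, z* = 8

For CES with ρ = -2, MRS = (z/w)^3.
Tangency: set MRS = p_w/p_z = 2/6.75 = 8/27.
So (z/w)^3 = 8/27; taking the cube root, z/w = 2/3, i.e. z = (2/3)·w.
Substitute into the budget 2·w + 6.75·z = 78: 6.5·w = 78, so w* = 12 and z* = (2/3)·12 = 8.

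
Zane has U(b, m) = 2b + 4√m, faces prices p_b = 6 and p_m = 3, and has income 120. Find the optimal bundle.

MU_b = 2, MU_m = 4/(2√m).
MRS = 2 ÷ (4/(2√m)).
Tangency: set MRS = p_b/p_m = 6/3 = 2.
MRS depends only on m: √m = 2 ⇒ √m = 2 ⇒ m* = 4.
From the budget, 6·b = 120 − 3·4 = 108, so b* = 18.

b* = 18, m* = 4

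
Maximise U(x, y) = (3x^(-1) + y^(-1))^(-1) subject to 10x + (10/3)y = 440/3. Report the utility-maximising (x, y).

x* = 11, y* = 11

For CES with ρ = -1, MRS = (3/1)·(y/x)^2.
Tangency: set MRS = p_x/p_y = 10/(10/3) = 3.
So (y/x)^2 = 1; taking the square root, y/x = 1, i.e. y = x.
Substitute into the budget 10·x + (10/3)·y = 440/3: (40/3)·x = 440/3, so x* = 11 and y* = 11.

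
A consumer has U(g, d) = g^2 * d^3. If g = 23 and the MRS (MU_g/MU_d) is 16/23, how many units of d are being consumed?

MU_g = 2·g·d^3 and MU_d = 3·g^2·d^2.
MRS = MU_g/MU_d = (2/3)·d/g.
Substitute g = 23: MRS = d/34.5. Setting d/34.5 = 16/23 gives d = (16/23)·34.5 = 24.

d = 24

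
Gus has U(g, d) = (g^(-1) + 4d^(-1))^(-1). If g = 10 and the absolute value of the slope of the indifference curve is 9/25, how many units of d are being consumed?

For CES with ρ = -1, MRS = (1/4)·(d/g)^2.
Setting (1/4)·(d/10)^2 = 9/25 gives (d/10)^2 = 36/25, so d/10 = 1.2 and d = 12.

d = 12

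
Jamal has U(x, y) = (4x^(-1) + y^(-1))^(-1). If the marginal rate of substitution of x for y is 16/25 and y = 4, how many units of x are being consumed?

For CES with ρ = -1, MRS = (4/1)·(y/x)^2.
Setting (4/1)·(4/x)^2 = 16/25 gives (4/x)^2 = 4/25, so 4/x = 0.4 and x = 10.

x = 10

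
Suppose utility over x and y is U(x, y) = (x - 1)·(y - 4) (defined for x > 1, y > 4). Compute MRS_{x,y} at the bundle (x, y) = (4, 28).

MRS = 8

MU_x = (y−4), MU_y = (x−1).
MRS = (y−4)/(x−1).
At (4, 28): MRS = 8.
So at (4, 28) the consumer would give up 8 units of y for one more unit of x.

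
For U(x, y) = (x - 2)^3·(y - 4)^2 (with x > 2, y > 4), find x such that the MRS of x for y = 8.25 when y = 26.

x = 6

MU_x = 3·(x−2)^2·(y−4)^2, MU_y = 2·(x−2)^3·(y−4).
MRS = (3/2)·(y−4)/(x−2).
Substitute y = 26: MRS = 33/(x − 2). Setting this equal to 8.25 gives x − 2 = 33/8.25 = 4, so x = 6.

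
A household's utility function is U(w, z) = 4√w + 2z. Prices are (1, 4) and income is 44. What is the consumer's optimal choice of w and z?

w* = 16, z* = 7

MU_w = 4/(2√w), MU_z = 2.
MRS = 4/(2√w) ÷ 2.
Tangency: set MRS = p_w/p_z = 1/4 = 0.25.
MRS depends only on w: 1/√w = 0.25 ⇒ √w = 1/0.25 = 4 ⇒ w* = 16.
From the budget, 4·z = 44 − 1·16 = 28, so z* = 7.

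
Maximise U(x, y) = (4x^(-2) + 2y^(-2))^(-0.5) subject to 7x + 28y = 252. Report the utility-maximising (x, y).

x* = 12, y* = 6

For CES with ρ = -2, MRS = (4/2)·(y/x)^3.
Tangency: set MRS = p_x/p_y = 7/28 = 0.25.
So (y/x)^3 = 0.125; taking the cube root, y/x = 0.5, i.e. y = 0.5·x.
Substitute into the budget 7·x + 28·y = 252: 21·x = 252, so x* = 12 and y* = 0.5·12 = 6.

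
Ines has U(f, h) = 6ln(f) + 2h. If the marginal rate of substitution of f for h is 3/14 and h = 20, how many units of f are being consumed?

f = 14

MU_f = 6/f, MU_h = 2.
MRS = 6/f ÷ 2.
MRS depends only on f: 3/f = 3/14 ⇒ f = 3/(3/14) = 14.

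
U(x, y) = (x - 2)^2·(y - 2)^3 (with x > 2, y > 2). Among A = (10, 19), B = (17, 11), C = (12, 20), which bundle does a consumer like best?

Evaluate utility at each bundle:
U(A) = 314432.
U(B) = 164025.
U(C) = 583200.
Highest utility is C, so C ≻ A ≻ B.

Bundle C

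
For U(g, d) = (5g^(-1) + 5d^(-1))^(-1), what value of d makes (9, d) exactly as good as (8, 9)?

U depends on (g, d) only through S = 5g^(-1) + 5d^(-1), so equal utility means equal S. At (8, 9): S = 85/72.
With g = 9: 5·9^(-1) = 5/9, so 5d^(-1) = 85/72 − 5/9 = 0.625, i.e. d^(-1) = 0.125.
Hence d = 1/0.125 = 8.
Check: U(9, 8) = 0.8471.

d = 8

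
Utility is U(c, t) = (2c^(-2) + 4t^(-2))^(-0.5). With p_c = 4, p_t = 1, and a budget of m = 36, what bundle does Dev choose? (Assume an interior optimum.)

For CES with ρ = -2, MRS = (2/4)·(t/c)^3.
Tangency: set MRS = p_c/p_t = 4/1 = 4.
So (t/c)^3 = 8; taking the cube root, t/c = 2, i.e. t = 2·c.
Substitute into the budget 4·c + 1·t = 36: 6·c = 36, so c* = 6 and t* = 2·6 = 12.

c* = 6, t* = 12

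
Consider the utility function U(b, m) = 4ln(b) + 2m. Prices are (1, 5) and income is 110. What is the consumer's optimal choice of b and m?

b* = 10, m* = 20

MU_b = 4/b, MU_m = 2.
MRS = 4/b ÷ 2.
Tangency: set MRS = p_b/p_m = 1/5 = 0.2.
MRS depends only on b: 2/b = 0.2 ⇒ b* = 2/0.2 = 10.
From the budget, 5·m = 110 − 1·10 = 100, so m* = 20.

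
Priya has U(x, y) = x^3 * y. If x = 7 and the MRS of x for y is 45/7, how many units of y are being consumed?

MU_x = 3·x^2·y and MU_y = x^3.
MRS = MU_x/MU_y = (3/1)·y/x.
Substitute x = 7: MRS = y/(7/3). Setting y/(7/3) = 45/7 gives y = (45/7)·(7/3) = 15.

y = 15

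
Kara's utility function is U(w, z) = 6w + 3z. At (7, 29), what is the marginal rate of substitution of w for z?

MU_w = 6, MU_z = 3, so MRS = 6/3 = 2 at every bundle.
At (7, 29): MRS = 2.
That is, one extra unit of w is worth 2 units of z at the margin.

MRS = 2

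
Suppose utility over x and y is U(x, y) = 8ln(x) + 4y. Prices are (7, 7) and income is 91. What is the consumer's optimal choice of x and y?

MU_x = 8/x, MU_y = 4.
MRS = 8/x ÷ 4.
Tangency: set MRS = p_x/p_y = 7/7 = 1.
MRS depends only on x: 2/x = 1 ⇒ x* = 2/1 = 2.
From the budget, 7·y = 91 − 7·2 = 77, so y* = 11.

x* = 2, y* = 11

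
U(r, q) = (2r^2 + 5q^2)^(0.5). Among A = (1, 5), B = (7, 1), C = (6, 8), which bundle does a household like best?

Evaluate utility at each bundle:
U(A) = 11.269.
U(B) = 10.149.
U(C) = 19.799.
Highest utility is C, so C ≻ A ≻ B.

Bundle C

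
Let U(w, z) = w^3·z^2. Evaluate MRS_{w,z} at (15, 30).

MRS = 3

MU_w = 3·w^2·z^2 and MU_z = 2·w^3·z.
MRS = MU_w/MU_z = (3/2)·z/w.
At (15, 30): MRS = 3.
The indifference curve has slope −3 at this bundle.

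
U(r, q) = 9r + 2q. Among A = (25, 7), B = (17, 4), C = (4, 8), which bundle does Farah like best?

Evaluate utility at each bundle:
U(A) = 239.
U(B) = 161.
U(C) = 52.
Highest utility is A, so A ≻ B ≻ C.

Bundle A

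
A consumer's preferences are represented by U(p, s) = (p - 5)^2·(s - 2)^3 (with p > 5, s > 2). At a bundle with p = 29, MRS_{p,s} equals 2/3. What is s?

MU_p = 2·(p−5)·(s−2)^3, MU_s = 3·(p−5)^2·(s−2)^2.
MRS = (2/3)·(s−2)/(p−5).
Substitute p = 29: MRS = (s − 2)/36. Setting this equal to 2/3 gives s − 2 = (2/3)·36 = 24, so s = 26.

s = 26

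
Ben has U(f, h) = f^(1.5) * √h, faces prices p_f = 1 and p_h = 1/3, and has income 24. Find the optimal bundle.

f* = 18, h* = 18

MU_f = 1.5·√f·√h and MU_h = 0.5·f^(1.5)·h^(-0.5).
MRS = MU_f/MU_h = (3)·h/f.
Tangency: set MRS = p_f/p_h = 1/(1/3) = 3.
So (3)·h/f = 3, i.e. h = f.
Substitute into the budget 1·f + (1/3)·h = 24: (4/3)·f = 24, so f* = 18.
Then h* = 18.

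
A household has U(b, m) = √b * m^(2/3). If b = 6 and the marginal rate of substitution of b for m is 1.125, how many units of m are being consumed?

MU_b = 0.5·b^(-0.5)·m^(2/3) and MU_m = 2/3·√b·m^(-1/3).
MRS = MU_b/MU_m = (0.75)·m/b.
Substitute b = 6: MRS = m/8. Setting m/8 = 1.125 gives m = 1.125·8 = 9.

m = 9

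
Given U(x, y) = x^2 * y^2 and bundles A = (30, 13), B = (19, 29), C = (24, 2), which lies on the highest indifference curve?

Evaluate utility at each bundle:
U(A) = 152100.
U(B) = 303601.
U(C) = 2304.
Highest utility is B, so B ≻ A ≻ C.

Bundle B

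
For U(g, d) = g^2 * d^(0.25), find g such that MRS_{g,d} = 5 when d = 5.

MU_g = 2·g·d^(0.25) and MU_d = 0.25·g^2·d^(-0.75).
MRS = MU_g/MU_d = (8)·d/g.
Substitute d = 5: MRS = 40/g. Setting 40/g = 5 gives g = 40/5 = 8.

g = 8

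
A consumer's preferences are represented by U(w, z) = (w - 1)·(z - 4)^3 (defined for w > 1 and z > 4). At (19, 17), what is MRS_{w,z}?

MRS = 13/54

MU_w = (z−4)^3, MU_z = 3·(w−1)·(z−4)^2.
MRS = (1/3)·(z−4)/(w−1).
At (19, 17): MRS = 13/54.
The indifference curve has slope −13/54 at this bundle.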